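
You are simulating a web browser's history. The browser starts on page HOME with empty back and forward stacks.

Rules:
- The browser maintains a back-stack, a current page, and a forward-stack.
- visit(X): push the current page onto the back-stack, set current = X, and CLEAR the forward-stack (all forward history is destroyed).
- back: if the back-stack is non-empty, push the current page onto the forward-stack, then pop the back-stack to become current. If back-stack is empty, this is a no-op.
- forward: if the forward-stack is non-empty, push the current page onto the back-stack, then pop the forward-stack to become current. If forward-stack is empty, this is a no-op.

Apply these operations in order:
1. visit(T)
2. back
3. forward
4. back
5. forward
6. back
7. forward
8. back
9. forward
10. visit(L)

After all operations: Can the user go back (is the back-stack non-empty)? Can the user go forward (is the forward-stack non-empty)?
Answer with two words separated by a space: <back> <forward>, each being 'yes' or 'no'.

After 1 (visit(T)): cur=T back=1 fwd=0
After 2 (back): cur=HOME back=0 fwd=1
After 3 (forward): cur=T back=1 fwd=0
After 4 (back): cur=HOME back=0 fwd=1
After 5 (forward): cur=T back=1 fwd=0
After 6 (back): cur=HOME back=0 fwd=1
After 7 (forward): cur=T back=1 fwd=0
After 8 (back): cur=HOME back=0 fwd=1
After 9 (forward): cur=T back=1 fwd=0
After 10 (visit(L)): cur=L back=2 fwd=0

Answer: yes no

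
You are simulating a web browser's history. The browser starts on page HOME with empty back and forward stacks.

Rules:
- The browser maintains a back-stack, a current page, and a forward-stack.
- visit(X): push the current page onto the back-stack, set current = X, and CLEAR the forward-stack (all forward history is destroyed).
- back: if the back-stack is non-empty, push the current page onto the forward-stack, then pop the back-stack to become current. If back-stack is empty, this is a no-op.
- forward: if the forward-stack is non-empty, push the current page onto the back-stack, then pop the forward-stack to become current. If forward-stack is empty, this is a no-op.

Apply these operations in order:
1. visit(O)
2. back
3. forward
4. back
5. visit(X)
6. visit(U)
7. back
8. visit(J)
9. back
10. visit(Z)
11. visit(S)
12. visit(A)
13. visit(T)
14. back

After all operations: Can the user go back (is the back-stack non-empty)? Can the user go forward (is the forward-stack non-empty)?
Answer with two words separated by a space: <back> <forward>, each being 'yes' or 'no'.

After 1 (visit(O)): cur=O back=1 fwd=0
After 2 (back): cur=HOME back=0 fwd=1
After 3 (forward): cur=O back=1 fwd=0
After 4 (back): cur=HOME back=0 fwd=1
After 5 (visit(X)): cur=X back=1 fwd=0
After 6 (visit(U)): cur=U back=2 fwd=0
After 7 (back): cur=X back=1 fwd=1
After 8 (visit(J)): cur=J back=2 fwd=0
After 9 (back): cur=X back=1 fwd=1
After 10 (visit(Z)): cur=Z back=2 fwd=0
After 11 (visit(S)): cur=S back=3 fwd=0
After 12 (visit(A)): cur=A back=4 fwd=0
After 13 (visit(T)): cur=T back=5 fwd=0
After 14 (back): cur=A back=4 fwd=1

Answer: yes yes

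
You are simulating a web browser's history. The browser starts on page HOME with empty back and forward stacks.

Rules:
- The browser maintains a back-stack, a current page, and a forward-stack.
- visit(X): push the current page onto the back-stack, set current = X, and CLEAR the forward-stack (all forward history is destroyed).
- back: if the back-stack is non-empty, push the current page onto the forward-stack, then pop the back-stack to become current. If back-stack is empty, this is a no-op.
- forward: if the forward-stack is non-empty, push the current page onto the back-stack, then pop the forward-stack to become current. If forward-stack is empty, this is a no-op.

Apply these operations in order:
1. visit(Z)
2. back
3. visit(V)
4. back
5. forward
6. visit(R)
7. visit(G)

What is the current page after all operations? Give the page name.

After 1 (visit(Z)): cur=Z back=1 fwd=0
After 2 (back): cur=HOME back=0 fwd=1
After 3 (visit(V)): cur=V back=1 fwd=0
After 4 (back): cur=HOME back=0 fwd=1
After 5 (forward): cur=V back=1 fwd=0
After 6 (visit(R)): cur=R back=2 fwd=0
After 7 (visit(G)): cur=G back=3 fwd=0

Answer: G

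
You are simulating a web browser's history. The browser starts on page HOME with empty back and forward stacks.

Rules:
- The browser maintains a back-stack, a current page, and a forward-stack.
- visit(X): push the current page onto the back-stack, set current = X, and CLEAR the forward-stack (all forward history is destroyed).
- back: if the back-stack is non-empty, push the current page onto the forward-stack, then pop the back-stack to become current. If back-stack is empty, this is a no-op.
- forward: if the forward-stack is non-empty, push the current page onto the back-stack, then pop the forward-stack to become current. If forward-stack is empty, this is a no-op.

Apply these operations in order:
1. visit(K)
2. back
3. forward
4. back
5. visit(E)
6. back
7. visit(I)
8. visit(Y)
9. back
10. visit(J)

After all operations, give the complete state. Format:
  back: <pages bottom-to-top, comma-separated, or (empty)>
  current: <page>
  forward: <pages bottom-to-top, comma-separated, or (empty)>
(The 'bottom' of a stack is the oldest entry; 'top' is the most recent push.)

After 1 (visit(K)): cur=K back=1 fwd=0
After 2 (back): cur=HOME back=0 fwd=1
After 3 (forward): cur=K back=1 fwd=0
After 4 (back): cur=HOME back=0 fwd=1
After 5 (visit(E)): cur=E back=1 fwd=0
After 6 (back): cur=HOME back=0 fwd=1
After 7 (visit(I)): cur=I back=1 fwd=0
After 8 (visit(Y)): cur=Y back=2 fwd=0
After 9 (back): cur=I back=1 fwd=1
After 10 (visit(J)): cur=J back=2 fwd=0

Answer: back: HOME,I
current: J
forward: (empty)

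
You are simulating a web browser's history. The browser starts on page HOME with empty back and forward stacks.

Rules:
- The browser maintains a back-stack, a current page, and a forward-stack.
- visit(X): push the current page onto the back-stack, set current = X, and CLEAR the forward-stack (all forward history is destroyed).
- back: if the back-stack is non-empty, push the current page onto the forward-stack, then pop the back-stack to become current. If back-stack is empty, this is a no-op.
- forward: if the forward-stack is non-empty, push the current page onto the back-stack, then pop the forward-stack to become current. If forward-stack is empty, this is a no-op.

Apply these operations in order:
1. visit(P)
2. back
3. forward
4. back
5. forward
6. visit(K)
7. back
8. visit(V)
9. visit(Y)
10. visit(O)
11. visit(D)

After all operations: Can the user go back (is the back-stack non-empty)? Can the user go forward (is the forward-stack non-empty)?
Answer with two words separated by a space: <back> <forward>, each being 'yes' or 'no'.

After 1 (visit(P)): cur=P back=1 fwd=0
After 2 (back): cur=HOME back=0 fwd=1
After 3 (forward): cur=P back=1 fwd=0
After 4 (back): cur=HOME back=0 fwd=1
After 5 (forward): cur=P back=1 fwd=0
After 6 (visit(K)): cur=K back=2 fwd=0
After 7 (back): cur=P back=1 fwd=1
After 8 (visit(V)): cur=V back=2 fwd=0
After 9 (visit(Y)): cur=Y back=3 fwd=0
After 10 (visit(O)): cur=O back=4 fwd=0
After 11 (visit(D)): cur=D back=5 fwd=0

Answer: yes no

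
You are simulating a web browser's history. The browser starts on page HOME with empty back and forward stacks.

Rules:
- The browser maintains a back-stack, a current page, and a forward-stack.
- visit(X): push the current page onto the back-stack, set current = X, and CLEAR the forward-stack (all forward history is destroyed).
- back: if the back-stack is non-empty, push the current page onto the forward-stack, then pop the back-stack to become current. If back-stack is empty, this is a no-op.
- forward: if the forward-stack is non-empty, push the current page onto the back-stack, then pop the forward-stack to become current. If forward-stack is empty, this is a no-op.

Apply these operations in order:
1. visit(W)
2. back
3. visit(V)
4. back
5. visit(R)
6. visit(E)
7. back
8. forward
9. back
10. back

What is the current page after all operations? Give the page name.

After 1 (visit(W)): cur=W back=1 fwd=0
After 2 (back): cur=HOME back=0 fwd=1
After 3 (visit(V)): cur=V back=1 fwd=0
After 4 (back): cur=HOME back=0 fwd=1
After 5 (visit(R)): cur=R back=1 fwd=0
After 6 (visit(E)): cur=E back=2 fwd=0
After 7 (back): cur=R back=1 fwd=1
After 8 (forward): cur=E back=2 fwd=0
After 9 (back): cur=R back=1 fwd=1
After 10 (back): cur=HOME back=0 fwd=2

Answer: HOME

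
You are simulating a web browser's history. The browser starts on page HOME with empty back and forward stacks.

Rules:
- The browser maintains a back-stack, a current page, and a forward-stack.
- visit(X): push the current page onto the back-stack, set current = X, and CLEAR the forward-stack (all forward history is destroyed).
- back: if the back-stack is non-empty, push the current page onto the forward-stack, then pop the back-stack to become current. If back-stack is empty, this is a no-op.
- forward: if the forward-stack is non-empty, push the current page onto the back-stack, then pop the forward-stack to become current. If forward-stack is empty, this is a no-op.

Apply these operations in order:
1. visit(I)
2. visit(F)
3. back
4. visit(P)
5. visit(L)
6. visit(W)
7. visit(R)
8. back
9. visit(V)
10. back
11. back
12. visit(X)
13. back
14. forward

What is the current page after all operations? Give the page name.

After 1 (visit(I)): cur=I back=1 fwd=0
After 2 (visit(F)): cur=F back=2 fwd=0
After 3 (back): cur=I back=1 fwd=1
After 4 (visit(P)): cur=P back=2 fwd=0
After 5 (visit(L)): cur=L back=3 fwd=0
After 6 (visit(W)): cur=W back=4 fwd=0
After 7 (visit(R)): cur=R back=5 fwd=0
After 8 (back): cur=W back=4 fwd=1
After 9 (visit(V)): cur=V back=5 fwd=0
After 10 (back): cur=W back=4 fwd=1
After 11 (back): cur=L back=3 fwd=2
After 12 (visit(X)): cur=X back=4 fwd=0
After 13 (back): cur=L back=3 fwd=1
After 14 (forward): cur=X back=4 fwd=0

Answer: X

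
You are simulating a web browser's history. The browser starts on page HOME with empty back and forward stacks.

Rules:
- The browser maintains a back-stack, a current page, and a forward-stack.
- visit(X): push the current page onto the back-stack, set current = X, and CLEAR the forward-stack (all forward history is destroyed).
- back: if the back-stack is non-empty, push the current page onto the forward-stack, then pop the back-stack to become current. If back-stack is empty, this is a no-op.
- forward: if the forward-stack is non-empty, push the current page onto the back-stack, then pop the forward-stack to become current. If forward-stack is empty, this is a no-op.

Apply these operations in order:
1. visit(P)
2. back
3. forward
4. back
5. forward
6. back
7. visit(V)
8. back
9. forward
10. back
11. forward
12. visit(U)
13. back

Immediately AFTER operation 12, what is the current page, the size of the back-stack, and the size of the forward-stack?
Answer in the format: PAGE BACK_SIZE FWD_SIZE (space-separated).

After 1 (visit(P)): cur=P back=1 fwd=0
After 2 (back): cur=HOME back=0 fwd=1
After 3 (forward): cur=P back=1 fwd=0
After 4 (back): cur=HOME back=0 fwd=1
After 5 (forward): cur=P back=1 fwd=0
After 6 (back): cur=HOME back=0 fwd=1
After 7 (visit(V)): cur=V back=1 fwd=0
After 8 (back): cur=HOME back=0 fwd=1
After 9 (forward): cur=V back=1 fwd=0
After 10 (back): cur=HOME back=0 fwd=1
After 11 (forward): cur=V back=1 fwd=0
After 12 (visit(U)): cur=U back=2 fwd=0

U 2 0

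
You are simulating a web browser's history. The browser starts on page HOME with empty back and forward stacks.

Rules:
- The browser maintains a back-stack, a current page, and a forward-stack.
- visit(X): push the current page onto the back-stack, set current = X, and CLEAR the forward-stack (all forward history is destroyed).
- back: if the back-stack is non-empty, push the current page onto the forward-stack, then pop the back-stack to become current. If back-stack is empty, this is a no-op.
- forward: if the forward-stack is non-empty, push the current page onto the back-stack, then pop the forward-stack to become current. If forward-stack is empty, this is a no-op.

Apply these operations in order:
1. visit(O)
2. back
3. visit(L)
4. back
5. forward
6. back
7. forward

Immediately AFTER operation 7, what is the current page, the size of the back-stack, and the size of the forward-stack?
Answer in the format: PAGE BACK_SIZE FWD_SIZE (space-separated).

After 1 (visit(O)): cur=O back=1 fwd=0
After 2 (back): cur=HOME back=0 fwd=1
After 3 (visit(L)): cur=L back=1 fwd=0
After 4 (back): cur=HOME back=0 fwd=1
After 5 (forward): cur=L back=1 fwd=0
After 6 (back): cur=HOME back=0 fwd=1
After 7 (forward): cur=L back=1 fwd=0

L 1 0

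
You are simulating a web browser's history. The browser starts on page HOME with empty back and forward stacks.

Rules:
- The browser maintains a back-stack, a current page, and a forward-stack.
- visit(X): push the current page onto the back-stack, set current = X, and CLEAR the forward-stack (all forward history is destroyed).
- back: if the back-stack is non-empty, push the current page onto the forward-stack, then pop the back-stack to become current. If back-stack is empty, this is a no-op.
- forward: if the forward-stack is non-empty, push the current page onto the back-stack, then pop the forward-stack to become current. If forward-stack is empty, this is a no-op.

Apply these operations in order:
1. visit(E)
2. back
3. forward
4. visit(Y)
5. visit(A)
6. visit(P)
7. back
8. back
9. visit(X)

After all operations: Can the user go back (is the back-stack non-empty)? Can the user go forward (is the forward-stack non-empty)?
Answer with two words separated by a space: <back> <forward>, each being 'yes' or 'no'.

After 1 (visit(E)): cur=E back=1 fwd=0
After 2 (back): cur=HOME back=0 fwd=1
After 3 (forward): cur=E back=1 fwd=0
After 4 (visit(Y)): cur=Y back=2 fwd=0
After 5 (visit(A)): cur=A back=3 fwd=0
After 6 (visit(P)): cur=P back=4 fwd=0
After 7 (back): cur=A back=3 fwd=1
After 8 (back): cur=Y back=2 fwd=2
After 9 (visit(X)): cur=X back=3 fwd=0

Answer: yes no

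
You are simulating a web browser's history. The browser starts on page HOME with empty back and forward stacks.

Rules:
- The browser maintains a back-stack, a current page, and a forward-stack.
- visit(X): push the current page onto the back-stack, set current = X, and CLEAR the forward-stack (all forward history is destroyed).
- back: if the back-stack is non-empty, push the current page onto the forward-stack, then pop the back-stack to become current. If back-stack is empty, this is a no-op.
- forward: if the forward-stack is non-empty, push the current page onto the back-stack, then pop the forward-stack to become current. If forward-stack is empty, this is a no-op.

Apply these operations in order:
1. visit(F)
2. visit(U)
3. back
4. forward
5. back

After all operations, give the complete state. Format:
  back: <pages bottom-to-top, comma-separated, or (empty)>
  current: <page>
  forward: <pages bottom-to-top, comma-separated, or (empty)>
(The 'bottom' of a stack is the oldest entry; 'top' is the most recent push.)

After 1 (visit(F)): cur=F back=1 fwd=0
After 2 (visit(U)): cur=U back=2 fwd=0
After 3 (back): cur=F back=1 fwd=1
After 4 (forward): cur=U back=2 fwd=0
After 5 (back): cur=F back=1 fwd=1

Answer: back: HOME
current: F
forward: U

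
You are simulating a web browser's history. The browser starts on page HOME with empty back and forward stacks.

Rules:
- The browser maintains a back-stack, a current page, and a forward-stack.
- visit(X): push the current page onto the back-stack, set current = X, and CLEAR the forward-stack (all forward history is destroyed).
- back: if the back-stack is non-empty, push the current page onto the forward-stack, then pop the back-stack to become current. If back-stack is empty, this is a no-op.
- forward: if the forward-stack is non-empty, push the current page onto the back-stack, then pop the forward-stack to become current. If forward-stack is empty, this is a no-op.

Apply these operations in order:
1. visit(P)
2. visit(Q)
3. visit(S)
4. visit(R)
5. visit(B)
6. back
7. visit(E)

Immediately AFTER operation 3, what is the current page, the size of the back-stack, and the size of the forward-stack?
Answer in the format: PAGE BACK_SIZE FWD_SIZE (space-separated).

After 1 (visit(P)): cur=P back=1 fwd=0
After 2 (visit(Q)): cur=Q back=2 fwd=0
After 3 (visit(S)): cur=S back=3 fwd=0

S 3 0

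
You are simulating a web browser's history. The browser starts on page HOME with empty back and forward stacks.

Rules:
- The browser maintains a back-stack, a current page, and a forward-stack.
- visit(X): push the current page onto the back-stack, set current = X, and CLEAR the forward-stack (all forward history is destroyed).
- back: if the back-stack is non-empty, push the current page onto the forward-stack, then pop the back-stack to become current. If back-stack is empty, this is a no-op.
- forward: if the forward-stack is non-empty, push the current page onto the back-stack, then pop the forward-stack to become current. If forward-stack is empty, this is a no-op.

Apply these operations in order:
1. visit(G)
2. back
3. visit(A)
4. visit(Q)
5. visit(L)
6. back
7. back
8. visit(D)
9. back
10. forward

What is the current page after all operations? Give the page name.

Answer: D

Derivation:
After 1 (visit(G)): cur=G back=1 fwd=0
After 2 (back): cur=HOME back=0 fwd=1
After 3 (visit(A)): cur=A back=1 fwd=0
After 4 (visit(Q)): cur=Q back=2 fwd=0
After 5 (visit(L)): cur=L back=3 fwd=0
After 6 (back): cur=Q back=2 fwd=1
After 7 (back): cur=A back=1 fwd=2
After 8 (visit(D)): cur=D back=2 fwd=0
After 9 (back): cur=A back=1 fwd=1
After 10 (forward): cur=D back=2 fwd=0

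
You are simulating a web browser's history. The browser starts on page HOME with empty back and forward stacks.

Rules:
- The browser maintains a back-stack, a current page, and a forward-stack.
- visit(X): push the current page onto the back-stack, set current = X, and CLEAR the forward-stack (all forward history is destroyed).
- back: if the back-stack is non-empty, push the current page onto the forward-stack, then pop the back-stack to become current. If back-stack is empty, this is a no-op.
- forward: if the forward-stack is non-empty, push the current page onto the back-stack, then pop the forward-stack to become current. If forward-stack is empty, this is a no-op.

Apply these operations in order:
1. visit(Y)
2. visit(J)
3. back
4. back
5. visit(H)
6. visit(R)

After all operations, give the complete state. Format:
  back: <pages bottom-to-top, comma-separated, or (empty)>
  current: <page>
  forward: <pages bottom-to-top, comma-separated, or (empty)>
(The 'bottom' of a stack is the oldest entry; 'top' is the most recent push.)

After 1 (visit(Y)): cur=Y back=1 fwd=0
After 2 (visit(J)): cur=J back=2 fwd=0
After 3 (back): cur=Y back=1 fwd=1
After 4 (back): cur=HOME back=0 fwd=2
After 5 (visit(H)): cur=H back=1 fwd=0
After 6 (visit(R)): cur=R back=2 fwd=0

Answer: back: HOME,H
current: R
forward: (empty)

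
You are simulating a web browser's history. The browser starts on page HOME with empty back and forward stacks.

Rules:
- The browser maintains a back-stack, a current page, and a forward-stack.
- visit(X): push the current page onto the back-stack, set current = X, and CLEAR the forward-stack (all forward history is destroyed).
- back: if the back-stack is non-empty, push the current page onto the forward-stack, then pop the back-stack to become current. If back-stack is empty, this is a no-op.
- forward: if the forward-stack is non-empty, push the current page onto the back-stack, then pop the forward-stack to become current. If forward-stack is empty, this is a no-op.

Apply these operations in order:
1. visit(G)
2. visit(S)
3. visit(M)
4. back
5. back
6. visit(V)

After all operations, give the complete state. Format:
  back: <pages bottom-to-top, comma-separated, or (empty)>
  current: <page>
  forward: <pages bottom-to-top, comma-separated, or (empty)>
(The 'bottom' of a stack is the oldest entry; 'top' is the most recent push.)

Answer: back: HOME,G
current: V
forward: (empty)

Derivation:
After 1 (visit(G)): cur=G back=1 fwd=0
After 2 (visit(S)): cur=S back=2 fwd=0
After 3 (visit(M)): cur=M back=3 fwd=0
After 4 (back): cur=S back=2 fwd=1
After 5 (back): cur=G back=1 fwd=2
After 6 (visit(V)): cur=V back=2 fwd=0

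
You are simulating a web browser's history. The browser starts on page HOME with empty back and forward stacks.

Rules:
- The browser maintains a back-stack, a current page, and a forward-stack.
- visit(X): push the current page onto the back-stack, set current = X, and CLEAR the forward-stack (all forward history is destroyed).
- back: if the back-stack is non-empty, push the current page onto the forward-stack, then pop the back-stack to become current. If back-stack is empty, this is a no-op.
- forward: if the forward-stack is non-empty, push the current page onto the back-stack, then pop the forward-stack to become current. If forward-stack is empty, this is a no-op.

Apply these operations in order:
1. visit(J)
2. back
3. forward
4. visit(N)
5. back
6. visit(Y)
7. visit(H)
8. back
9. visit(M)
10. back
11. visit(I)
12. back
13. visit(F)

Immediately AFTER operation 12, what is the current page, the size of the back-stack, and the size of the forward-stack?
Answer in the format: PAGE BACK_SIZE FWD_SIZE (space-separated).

After 1 (visit(J)): cur=J back=1 fwd=0
After 2 (back): cur=HOME back=0 fwd=1
After 3 (forward): cur=J back=1 fwd=0
After 4 (visit(N)): cur=N back=2 fwd=0
After 5 (back): cur=J back=1 fwd=1
After 6 (visit(Y)): cur=Y back=2 fwd=0
After 7 (visit(H)): cur=H back=3 fwd=0
After 8 (back): cur=Y back=2 fwd=1
After 9 (visit(M)): cur=M back=3 fwd=0
After 10 (back): cur=Y back=2 fwd=1
After 11 (visit(I)): cur=I back=3 fwd=0
After 12 (back): cur=Y back=2 fwd=1

Y 2 1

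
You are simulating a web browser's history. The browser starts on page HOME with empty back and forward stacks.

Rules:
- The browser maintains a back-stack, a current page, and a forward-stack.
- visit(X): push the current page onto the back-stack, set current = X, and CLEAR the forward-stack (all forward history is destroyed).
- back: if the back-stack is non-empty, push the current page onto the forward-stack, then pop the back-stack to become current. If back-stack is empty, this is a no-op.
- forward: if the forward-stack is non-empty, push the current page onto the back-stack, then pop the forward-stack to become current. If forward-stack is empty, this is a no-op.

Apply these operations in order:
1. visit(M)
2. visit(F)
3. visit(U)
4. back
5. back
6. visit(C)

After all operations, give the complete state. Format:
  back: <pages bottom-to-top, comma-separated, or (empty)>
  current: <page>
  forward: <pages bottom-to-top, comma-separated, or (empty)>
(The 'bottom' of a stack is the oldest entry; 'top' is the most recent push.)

After 1 (visit(M)): cur=M back=1 fwd=0
After 2 (visit(F)): cur=F back=2 fwd=0
After 3 (visit(U)): cur=U back=3 fwd=0
After 4 (back): cur=F back=2 fwd=1
After 5 (back): cur=M back=1 fwd=2
After 6 (visit(C)): cur=C back=2 fwd=0

Answer: back: HOME,M
current: C
forward: (empty)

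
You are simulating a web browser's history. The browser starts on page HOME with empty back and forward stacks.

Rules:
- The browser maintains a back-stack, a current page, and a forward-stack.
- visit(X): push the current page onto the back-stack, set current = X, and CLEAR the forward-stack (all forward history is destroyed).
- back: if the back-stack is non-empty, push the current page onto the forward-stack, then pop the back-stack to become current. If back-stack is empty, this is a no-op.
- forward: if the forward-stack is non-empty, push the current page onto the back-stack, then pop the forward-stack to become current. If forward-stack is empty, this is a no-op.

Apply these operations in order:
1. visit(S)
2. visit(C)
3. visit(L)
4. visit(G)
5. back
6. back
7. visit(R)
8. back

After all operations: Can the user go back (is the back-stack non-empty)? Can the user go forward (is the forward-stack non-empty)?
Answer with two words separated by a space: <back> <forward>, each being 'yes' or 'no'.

After 1 (visit(S)): cur=S back=1 fwd=0
After 2 (visit(C)): cur=C back=2 fwd=0
After 3 (visit(L)): cur=L back=3 fwd=0
After 4 (visit(G)): cur=G back=4 fwd=0
After 5 (back): cur=L back=3 fwd=1
After 6 (back): cur=C back=2 fwd=2
After 7 (visit(R)): cur=R back=3 fwd=0
After 8 (back): cur=C back=2 fwd=1

Answer: yes yes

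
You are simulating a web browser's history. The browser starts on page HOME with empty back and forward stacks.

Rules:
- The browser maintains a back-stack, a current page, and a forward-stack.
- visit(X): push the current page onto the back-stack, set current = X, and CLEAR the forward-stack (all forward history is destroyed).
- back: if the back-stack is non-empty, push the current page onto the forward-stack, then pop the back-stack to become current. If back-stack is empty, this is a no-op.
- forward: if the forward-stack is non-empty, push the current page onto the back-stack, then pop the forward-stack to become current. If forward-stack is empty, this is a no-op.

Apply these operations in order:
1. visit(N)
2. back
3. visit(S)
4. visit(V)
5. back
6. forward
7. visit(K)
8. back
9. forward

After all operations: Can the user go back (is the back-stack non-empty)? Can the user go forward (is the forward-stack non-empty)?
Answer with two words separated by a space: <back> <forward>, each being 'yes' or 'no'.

After 1 (visit(N)): cur=N back=1 fwd=0
After 2 (back): cur=HOME back=0 fwd=1
After 3 (visit(S)): cur=S back=1 fwd=0
After 4 (visit(V)): cur=V back=2 fwd=0
After 5 (back): cur=S back=1 fwd=1
After 6 (forward): cur=V back=2 fwd=0
After 7 (visit(K)): cur=K back=3 fwd=0
After 8 (back): cur=V back=2 fwd=1
After 9 (forward): cur=K back=3 fwd=0

Answer: yes no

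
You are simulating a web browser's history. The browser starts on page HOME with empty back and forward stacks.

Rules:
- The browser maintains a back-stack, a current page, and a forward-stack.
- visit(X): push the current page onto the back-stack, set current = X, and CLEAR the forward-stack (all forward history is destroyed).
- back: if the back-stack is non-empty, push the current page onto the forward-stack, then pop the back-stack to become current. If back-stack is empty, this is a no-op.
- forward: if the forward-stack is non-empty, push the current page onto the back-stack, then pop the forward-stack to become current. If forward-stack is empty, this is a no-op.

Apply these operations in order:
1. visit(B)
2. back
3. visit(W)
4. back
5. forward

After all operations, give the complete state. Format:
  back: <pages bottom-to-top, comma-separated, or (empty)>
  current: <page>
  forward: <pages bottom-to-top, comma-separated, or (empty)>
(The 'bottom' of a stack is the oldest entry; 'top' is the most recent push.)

After 1 (visit(B)): cur=B back=1 fwd=0
After 2 (back): cur=HOME back=0 fwd=1
After 3 (visit(W)): cur=W back=1 fwd=0
After 4 (back): cur=HOME back=0 fwd=1
After 5 (forward): cur=W back=1 fwd=0

Answer: back: HOME
current: W
forward: (empty)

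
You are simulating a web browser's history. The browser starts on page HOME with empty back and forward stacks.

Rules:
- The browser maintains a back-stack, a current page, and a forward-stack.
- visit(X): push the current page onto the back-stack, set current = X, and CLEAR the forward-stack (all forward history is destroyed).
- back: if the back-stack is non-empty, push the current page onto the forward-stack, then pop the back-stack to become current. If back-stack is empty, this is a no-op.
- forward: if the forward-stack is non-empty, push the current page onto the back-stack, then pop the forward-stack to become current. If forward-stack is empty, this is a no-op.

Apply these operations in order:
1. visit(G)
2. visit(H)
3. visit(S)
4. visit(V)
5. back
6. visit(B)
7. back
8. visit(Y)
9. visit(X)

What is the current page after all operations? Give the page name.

After 1 (visit(G)): cur=G back=1 fwd=0
After 2 (visit(H)): cur=H back=2 fwd=0
After 3 (visit(S)): cur=S back=3 fwd=0
After 4 (visit(V)): cur=V back=4 fwd=0
After 5 (back): cur=S back=3 fwd=1
After 6 (visit(B)): cur=B back=4 fwd=0
After 7 (back): cur=S back=3 fwd=1
After 8 (visit(Y)): cur=Y back=4 fwd=0
After 9 (visit(X)): cur=X back=5 fwd=0

Answer: X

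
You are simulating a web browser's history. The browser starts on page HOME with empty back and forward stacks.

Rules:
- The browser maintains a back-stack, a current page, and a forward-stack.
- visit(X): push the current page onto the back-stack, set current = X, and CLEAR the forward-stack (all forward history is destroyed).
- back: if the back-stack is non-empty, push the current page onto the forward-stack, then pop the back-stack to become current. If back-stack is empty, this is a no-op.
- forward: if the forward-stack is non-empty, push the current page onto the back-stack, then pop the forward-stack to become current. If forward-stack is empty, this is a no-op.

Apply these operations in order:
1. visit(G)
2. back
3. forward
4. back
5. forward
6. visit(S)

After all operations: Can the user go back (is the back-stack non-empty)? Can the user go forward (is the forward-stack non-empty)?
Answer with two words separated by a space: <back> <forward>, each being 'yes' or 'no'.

Answer: yes no

Derivation:
After 1 (visit(G)): cur=G back=1 fwd=0
After 2 (back): cur=HOME back=0 fwd=1
After 3 (forward): cur=G back=1 fwd=0
After 4 (back): cur=HOME back=0 fwd=1
After 5 (forward): cur=G back=1 fwd=0
After 6 (visit(S)): cur=S back=2 fwd=0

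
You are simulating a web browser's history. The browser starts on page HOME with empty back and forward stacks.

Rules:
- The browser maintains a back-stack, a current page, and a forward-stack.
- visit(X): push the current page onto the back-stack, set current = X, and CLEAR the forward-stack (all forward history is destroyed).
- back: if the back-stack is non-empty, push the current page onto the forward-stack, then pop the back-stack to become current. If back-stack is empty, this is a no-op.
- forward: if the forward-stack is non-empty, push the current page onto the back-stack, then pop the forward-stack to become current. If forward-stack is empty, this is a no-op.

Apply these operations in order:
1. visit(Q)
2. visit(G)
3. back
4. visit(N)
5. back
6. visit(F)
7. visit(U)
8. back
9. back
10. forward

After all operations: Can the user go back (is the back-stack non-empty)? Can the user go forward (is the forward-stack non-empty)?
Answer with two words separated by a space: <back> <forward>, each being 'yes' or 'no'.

Answer: yes yes

Derivation:
After 1 (visit(Q)): cur=Q back=1 fwd=0
After 2 (visit(G)): cur=G back=2 fwd=0
After 3 (back): cur=Q back=1 fwd=1
After 4 (visit(N)): cur=N back=2 fwd=0
After 5 (back): cur=Q back=1 fwd=1
After 6 (visit(F)): cur=F back=2 fwd=0
After 7 (visit(U)): cur=U back=3 fwd=0
After 8 (back): cur=F back=2 fwd=1
After 9 (back): cur=Q back=1 fwd=2
After 10 (forward): cur=F back=2 fwd=1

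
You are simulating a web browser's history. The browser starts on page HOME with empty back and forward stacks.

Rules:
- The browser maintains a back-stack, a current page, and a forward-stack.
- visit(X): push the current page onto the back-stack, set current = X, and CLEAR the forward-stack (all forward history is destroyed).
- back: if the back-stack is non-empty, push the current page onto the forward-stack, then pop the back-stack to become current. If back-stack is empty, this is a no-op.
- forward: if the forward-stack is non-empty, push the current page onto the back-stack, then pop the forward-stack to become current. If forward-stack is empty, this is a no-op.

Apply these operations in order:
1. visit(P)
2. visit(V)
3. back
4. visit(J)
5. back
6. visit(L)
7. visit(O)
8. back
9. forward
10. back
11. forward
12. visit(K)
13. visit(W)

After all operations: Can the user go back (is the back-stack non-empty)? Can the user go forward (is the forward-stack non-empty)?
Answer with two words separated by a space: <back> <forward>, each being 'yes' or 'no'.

Answer: yes no

Derivation:
After 1 (visit(P)): cur=P back=1 fwd=0
After 2 (visit(V)): cur=V back=2 fwd=0
After 3 (back): cur=P back=1 fwd=1
After 4 (visit(J)): cur=J back=2 fwd=0
After 5 (back): cur=P back=1 fwd=1
After 6 (visit(L)): cur=L back=2 fwd=0
After 7 (visit(O)): cur=O back=3 fwd=0
After 8 (back): cur=L back=2 fwd=1
After 9 (forward): cur=O back=3 fwd=0
After 10 (back): cur=L back=2 fwd=1
After 11 (forward): cur=O back=3 fwd=0
After 12 (visit(K)): cur=K back=4 fwd=0
After 13 (visit(W)): cur=W back=5 fwd=0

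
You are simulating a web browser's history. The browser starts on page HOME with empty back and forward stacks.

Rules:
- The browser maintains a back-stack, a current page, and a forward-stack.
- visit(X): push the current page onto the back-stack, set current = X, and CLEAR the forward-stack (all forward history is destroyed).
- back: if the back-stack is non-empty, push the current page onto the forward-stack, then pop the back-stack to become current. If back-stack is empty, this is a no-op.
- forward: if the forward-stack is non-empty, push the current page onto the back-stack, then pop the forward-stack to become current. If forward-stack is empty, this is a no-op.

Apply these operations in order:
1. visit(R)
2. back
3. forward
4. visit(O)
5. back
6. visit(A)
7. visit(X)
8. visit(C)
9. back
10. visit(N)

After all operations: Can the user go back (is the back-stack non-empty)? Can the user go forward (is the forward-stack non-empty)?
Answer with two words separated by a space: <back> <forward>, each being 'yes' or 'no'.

After 1 (visit(R)): cur=R back=1 fwd=0
After 2 (back): cur=HOME back=0 fwd=1
After 3 (forward): cur=R back=1 fwd=0
After 4 (visit(O)): cur=O back=2 fwd=0
After 5 (back): cur=R back=1 fwd=1
After 6 (visit(A)): cur=A back=2 fwd=0
After 7 (visit(X)): cur=X back=3 fwd=0
After 8 (visit(C)): cur=C back=4 fwd=0
After 9 (back): cur=X back=3 fwd=1
After 10 (visit(N)): cur=N back=4 fwd=0

Answer: yes no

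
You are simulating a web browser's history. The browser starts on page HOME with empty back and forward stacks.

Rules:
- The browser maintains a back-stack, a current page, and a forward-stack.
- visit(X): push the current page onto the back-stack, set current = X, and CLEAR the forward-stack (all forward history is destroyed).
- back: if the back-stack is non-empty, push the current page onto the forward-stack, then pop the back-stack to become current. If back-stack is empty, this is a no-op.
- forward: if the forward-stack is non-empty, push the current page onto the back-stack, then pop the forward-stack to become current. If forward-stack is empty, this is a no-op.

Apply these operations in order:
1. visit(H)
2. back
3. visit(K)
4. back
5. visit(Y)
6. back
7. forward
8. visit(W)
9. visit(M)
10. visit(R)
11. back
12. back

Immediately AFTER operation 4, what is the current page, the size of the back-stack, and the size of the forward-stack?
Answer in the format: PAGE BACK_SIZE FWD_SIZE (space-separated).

After 1 (visit(H)): cur=H back=1 fwd=0
After 2 (back): cur=HOME back=0 fwd=1
After 3 (visit(K)): cur=K back=1 fwd=0
After 4 (back): cur=HOME back=0 fwd=1

HOME 0 1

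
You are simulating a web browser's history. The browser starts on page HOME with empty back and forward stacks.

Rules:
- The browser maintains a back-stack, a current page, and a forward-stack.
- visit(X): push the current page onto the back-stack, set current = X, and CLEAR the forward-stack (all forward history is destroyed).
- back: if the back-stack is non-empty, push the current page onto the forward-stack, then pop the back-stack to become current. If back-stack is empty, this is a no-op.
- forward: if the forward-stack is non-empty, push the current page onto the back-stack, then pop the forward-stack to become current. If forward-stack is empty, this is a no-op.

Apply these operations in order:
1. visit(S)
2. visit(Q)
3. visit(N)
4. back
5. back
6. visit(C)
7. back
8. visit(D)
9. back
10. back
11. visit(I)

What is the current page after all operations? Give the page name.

Answer: I

Derivation:
After 1 (visit(S)): cur=S back=1 fwd=0
After 2 (visit(Q)): cur=Q back=2 fwd=0
After 3 (visit(N)): cur=N back=3 fwd=0
After 4 (back): cur=Q back=2 fwd=1
After 5 (back): cur=S back=1 fwd=2
After 6 (visit(C)): cur=C back=2 fwd=0
After 7 (back): cur=S back=1 fwd=1
After 8 (visit(D)): cur=D back=2 fwd=0
After 9 (back): cur=S back=1 fwd=1
After 10 (back): cur=HOME back=0 fwd=2
After 11 (visit(I)): cur=I back=1 fwd=0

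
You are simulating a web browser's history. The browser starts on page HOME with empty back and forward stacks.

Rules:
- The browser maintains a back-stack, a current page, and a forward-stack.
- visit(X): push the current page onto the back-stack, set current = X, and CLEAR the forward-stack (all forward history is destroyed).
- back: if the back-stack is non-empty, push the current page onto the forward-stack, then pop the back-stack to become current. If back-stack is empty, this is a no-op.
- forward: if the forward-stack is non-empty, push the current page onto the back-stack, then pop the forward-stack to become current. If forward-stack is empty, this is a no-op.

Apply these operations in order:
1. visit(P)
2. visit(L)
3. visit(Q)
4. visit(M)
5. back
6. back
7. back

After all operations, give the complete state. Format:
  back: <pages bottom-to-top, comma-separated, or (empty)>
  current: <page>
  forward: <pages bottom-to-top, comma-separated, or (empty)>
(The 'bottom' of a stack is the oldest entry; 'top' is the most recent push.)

After 1 (visit(P)): cur=P back=1 fwd=0
After 2 (visit(L)): cur=L back=2 fwd=0
After 3 (visit(Q)): cur=Q back=3 fwd=0
After 4 (visit(M)): cur=M back=4 fwd=0
After 5 (back): cur=Q back=3 fwd=1
After 6 (back): cur=L back=2 fwd=2
After 7 (back): cur=P back=1 fwd=3

Answer: back: HOME
current: P
forward: M,Q,L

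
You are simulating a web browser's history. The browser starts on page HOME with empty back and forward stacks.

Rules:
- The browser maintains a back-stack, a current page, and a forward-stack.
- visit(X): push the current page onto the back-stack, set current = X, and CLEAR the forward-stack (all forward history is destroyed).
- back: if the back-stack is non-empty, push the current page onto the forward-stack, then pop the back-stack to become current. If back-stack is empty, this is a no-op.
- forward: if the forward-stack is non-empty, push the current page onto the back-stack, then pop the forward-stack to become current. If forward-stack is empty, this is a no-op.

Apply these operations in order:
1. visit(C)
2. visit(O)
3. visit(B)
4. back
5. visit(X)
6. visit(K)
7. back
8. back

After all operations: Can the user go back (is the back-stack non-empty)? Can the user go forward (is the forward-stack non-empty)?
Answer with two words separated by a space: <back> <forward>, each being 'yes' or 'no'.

Answer: yes yes

Derivation:
After 1 (visit(C)): cur=C back=1 fwd=0
After 2 (visit(O)): cur=O back=2 fwd=0
After 3 (visit(B)): cur=B back=3 fwd=0
After 4 (back): cur=O back=2 fwd=1
After 5 (visit(X)): cur=X back=3 fwd=0
After 6 (visit(K)): cur=K back=4 fwd=0
After 7 (back): cur=X back=3 fwd=1
After 8 (back): cur=O back=2 fwd=2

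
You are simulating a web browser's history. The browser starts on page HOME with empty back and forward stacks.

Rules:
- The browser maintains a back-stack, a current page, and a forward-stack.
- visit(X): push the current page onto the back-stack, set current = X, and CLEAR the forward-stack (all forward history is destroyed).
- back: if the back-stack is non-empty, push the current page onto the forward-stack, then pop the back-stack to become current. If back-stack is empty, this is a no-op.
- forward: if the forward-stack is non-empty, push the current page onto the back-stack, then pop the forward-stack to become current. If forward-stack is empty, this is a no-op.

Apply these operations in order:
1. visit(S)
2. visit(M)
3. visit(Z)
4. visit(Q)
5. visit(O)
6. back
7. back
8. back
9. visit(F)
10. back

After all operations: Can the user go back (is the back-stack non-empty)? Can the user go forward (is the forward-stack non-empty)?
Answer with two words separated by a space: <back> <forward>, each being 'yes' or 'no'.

Answer: yes yes

Derivation:
After 1 (visit(S)): cur=S back=1 fwd=0
After 2 (visit(M)): cur=M back=2 fwd=0
After 3 (visit(Z)): cur=Z back=3 fwd=0
After 4 (visit(Q)): cur=Q back=4 fwd=0
After 5 (visit(O)): cur=O back=5 fwd=0
After 6 (back): cur=Q back=4 fwd=1
After 7 (back): cur=Z back=3 fwd=2
After 8 (back): cur=M back=2 fwd=3
After 9 (visit(F)): cur=F back=3 fwd=0
After 10 (back): cur=M back=2 fwd=1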